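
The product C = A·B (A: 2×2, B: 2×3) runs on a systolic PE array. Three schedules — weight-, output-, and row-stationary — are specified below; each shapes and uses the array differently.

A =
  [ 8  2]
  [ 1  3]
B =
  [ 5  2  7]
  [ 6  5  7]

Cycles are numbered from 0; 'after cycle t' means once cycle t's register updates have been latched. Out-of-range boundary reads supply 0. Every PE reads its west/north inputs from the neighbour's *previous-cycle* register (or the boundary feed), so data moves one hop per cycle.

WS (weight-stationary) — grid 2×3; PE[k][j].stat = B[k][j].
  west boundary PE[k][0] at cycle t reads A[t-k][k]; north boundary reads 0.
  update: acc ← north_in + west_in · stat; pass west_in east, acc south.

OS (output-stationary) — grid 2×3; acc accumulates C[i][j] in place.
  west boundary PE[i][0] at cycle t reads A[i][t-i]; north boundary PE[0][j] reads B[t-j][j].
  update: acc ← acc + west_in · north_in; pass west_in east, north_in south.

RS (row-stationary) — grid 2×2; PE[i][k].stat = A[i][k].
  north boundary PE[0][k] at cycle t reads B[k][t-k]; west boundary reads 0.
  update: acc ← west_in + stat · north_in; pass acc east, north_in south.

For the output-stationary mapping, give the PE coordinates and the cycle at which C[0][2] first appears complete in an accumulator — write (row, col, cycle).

(row, col, cycle) = (0, 2, 3)

OS — PE[0][2] is where C[0][2] collects:
  t=0 PE[0][2]: acc=0 h=0 v=0
  t=1 PE[0][2]: acc=0 h=0 v=0
  t=2 PE[0][2]: acc=56 h=8 v=7
  t=3 PE[0][2]: acc=70 h=2 v=7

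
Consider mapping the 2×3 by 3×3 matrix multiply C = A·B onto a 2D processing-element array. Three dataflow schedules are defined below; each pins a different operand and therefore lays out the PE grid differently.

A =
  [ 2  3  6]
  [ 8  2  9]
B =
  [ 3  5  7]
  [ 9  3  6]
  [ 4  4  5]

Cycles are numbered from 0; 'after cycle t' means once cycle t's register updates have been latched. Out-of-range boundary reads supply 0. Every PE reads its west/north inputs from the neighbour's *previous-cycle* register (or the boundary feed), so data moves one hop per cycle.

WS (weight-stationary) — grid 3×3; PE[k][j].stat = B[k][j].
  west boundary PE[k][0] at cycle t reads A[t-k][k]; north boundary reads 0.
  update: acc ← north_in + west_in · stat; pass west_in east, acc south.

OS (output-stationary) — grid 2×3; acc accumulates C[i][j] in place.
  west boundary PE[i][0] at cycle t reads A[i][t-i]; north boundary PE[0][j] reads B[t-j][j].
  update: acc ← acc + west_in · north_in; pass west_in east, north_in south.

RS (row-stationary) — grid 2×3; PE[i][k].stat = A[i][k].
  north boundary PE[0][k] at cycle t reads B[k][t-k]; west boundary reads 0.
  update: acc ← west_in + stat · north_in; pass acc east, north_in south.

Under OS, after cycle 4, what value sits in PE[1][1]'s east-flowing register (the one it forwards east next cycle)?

OS (2×3). Following PE[1][1] plus its west/north inputs:
  step 0 · PE0,1: acc=0; fwd→0 fwd↓0
  step 0 · PE1,0: acc=0; fwd→0 fwd↓0
  step 0 · PE1,1: acc=0; fwd→0 fwd↓0
  step 1 · PE0,1: acc=10; fwd→2 fwd↓5
  step 1 · PE1,0: acc=24; fwd→8 fwd↓3
  step 1 · PE1,1: acc=0; fwd→0 fwd↓0
  step 2 · PE0,1: acc=19; fwd→3 fwd↓3
  step 2 · PE1,0: acc=42; fwd→2 fwd↓9
  step 2 · PE1,1: acc=40; fwd→8 fwd↓5
  step 3 · PE0,1: acc=43; fwd→6 fwd↓4
  step 3 · PE1,0: acc=78; fwd→9 fwd↓4
  step 3 · PE1,1: acc=46; fwd→2 fwd↓3
  step 4 · PE0,1: acc=43; fwd→0 fwd↓0
  step 4 · PE1,0: acc=78; fwd→0 fwd↓0
  step 4 · PE1,1: acc=82; fwd→9 fwd↓4

register = 9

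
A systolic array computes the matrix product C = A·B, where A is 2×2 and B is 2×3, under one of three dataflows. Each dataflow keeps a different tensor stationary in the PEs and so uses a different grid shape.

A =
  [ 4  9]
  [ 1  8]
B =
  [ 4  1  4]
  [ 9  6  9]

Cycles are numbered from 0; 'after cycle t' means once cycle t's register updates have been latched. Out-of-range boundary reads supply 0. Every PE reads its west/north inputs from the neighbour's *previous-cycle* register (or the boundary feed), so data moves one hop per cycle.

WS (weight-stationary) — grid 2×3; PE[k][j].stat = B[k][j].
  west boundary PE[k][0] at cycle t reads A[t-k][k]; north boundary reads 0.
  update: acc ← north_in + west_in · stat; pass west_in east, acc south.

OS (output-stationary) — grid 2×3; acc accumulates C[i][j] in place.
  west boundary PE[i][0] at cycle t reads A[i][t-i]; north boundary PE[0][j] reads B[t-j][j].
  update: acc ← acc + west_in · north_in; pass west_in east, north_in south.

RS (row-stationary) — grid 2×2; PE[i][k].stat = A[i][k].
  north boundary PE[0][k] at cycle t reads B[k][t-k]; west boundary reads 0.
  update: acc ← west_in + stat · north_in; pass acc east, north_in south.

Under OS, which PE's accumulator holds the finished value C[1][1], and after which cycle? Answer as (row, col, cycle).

(row, col, cycle) = (1, 1, 3)

OS: C[1][1] accumulates in PE[1][1]:
  c0 r1c1: 0 / 0 / 0
  c1 r1c1: 0 / 0 / 0
  c2 r1c1: 1 / 1 / 1
  c3 r1c1: 49 / 8 / 6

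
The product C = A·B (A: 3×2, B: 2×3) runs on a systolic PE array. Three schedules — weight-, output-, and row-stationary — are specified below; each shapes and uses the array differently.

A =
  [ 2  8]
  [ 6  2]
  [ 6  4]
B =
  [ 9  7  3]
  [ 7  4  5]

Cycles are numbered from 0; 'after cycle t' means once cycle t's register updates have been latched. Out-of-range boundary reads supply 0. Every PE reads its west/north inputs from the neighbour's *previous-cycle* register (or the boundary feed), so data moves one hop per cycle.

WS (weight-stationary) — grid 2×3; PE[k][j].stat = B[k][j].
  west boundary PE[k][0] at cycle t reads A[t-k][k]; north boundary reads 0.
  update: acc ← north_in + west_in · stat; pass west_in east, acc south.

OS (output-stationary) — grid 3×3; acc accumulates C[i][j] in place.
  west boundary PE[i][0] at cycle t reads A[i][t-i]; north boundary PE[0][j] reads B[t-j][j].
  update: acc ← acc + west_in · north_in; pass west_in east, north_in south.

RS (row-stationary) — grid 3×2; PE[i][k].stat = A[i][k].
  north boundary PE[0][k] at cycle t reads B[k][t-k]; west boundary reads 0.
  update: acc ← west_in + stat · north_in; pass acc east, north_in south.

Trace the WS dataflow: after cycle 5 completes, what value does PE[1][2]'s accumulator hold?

PE[1][2].acc = 38

WS on a 2×3 grid — tracing PE[1][2] and its feeders:
  [0] (0,2) acc=0 (h:0 v:0)
  [0] (1,1) acc=0 (h:0 v:0)
  [0] (1,2) acc=0 (h:0 v:0)
  [1] (0,2) acc=0 (h:0 v:0)
  [1] (1,1) acc=0 (h:0 v:0)
  [1] (1,2) acc=0 (h:0 v:0)
  [2] (0,2) acc=6 (h:2 v:6)
  [2] (1,1) acc=46 (h:8 v:46)
  [2] (1,2) acc=0 (h:0 v:0)
  [3] (0,2) acc=18 (h:6 v:18)
  [3] (1,1) acc=50 (h:2 v:50)
  [3] (1,2) acc=46 (h:8 v:46)
  [4] (0,2) acc=18 (h:6 v:18)
  [4] (1,1) acc=58 (h:4 v:58)
  [4] (1,2) acc=28 (h:2 v:28)
  [5] (0,2) acc=0 (h:0 v:0)
  [5] (1,1) acc=0 (h:0 v:0)
  [5] (1,2) acc=38 (h:4 v:38)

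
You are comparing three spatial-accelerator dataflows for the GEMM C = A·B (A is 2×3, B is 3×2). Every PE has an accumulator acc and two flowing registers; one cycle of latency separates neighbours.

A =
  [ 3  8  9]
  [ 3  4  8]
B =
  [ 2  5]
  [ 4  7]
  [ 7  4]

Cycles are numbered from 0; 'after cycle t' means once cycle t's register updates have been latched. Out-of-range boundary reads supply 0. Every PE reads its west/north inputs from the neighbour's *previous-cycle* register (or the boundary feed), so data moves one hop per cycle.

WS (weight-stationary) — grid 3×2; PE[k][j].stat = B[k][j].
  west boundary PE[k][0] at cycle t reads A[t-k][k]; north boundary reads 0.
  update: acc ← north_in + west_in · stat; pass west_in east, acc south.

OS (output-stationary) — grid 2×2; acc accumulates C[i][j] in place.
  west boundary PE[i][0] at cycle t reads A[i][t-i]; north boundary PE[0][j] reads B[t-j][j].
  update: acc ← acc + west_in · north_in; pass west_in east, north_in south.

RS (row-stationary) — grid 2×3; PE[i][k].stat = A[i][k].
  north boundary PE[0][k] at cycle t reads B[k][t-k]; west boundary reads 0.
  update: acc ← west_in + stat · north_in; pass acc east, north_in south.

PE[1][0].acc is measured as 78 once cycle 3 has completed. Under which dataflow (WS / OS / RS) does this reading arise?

— WS: 3×2; PE[1][0] trace:
  @0  [1,0]  acc 0  |  →0  ↓0
  @1  [1,0]  acc 38  |  →8  ↓38
  @2  [1,0]  acc 22  |  →4  ↓22
  @3  [1,0]  acc 0  |  →0  ↓0
— OS: 2×2; PE[1][0] trace:
  @0  [1,0]  acc 0  |  →0  ↓0
  @1  [1,0]  acc 6  |  →3  ↓2
  @2  [1,0]  acc 22  |  →4  ↓4
  @3  [1,0]  acc 78  |  →8  ↓7
— RS: 2×3; PE[1][0] trace:
  @0  [1,0]  acc 0  |  →0  ↓0
  @1  [1,0]  acc 6  |  →6  ↓2
  @2  [1,0]  acc 15  |  →15  ↓5
  @3  [1,0]  acc 0  |  →0  ↓0

dataflow = OS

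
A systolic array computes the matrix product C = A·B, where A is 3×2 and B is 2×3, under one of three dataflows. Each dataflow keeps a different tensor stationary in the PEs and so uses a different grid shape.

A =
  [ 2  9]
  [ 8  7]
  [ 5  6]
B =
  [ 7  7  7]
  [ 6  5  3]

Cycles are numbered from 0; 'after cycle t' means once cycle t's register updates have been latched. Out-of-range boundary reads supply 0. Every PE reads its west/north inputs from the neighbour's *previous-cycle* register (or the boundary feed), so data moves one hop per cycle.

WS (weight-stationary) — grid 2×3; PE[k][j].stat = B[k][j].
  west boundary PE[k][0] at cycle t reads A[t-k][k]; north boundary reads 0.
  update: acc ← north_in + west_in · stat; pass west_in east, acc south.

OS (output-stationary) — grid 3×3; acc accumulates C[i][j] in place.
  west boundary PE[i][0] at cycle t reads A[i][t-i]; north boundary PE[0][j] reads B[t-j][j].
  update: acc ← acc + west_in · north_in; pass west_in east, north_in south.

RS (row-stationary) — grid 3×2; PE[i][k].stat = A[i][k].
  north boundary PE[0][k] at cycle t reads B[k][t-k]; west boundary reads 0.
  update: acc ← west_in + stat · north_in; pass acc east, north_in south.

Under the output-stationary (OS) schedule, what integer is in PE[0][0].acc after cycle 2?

PE[0][0].acc = 68

OS 3×3: PE[0][0] cycle-by-cycle (with neighbour feeds):
  @0  [0,0]  acc 14  |  →2  ↓7
  @1  [0,0]  acc 68  |  →9  ↓6
  @2  [0,0]  acc 68  |  →0  ↓0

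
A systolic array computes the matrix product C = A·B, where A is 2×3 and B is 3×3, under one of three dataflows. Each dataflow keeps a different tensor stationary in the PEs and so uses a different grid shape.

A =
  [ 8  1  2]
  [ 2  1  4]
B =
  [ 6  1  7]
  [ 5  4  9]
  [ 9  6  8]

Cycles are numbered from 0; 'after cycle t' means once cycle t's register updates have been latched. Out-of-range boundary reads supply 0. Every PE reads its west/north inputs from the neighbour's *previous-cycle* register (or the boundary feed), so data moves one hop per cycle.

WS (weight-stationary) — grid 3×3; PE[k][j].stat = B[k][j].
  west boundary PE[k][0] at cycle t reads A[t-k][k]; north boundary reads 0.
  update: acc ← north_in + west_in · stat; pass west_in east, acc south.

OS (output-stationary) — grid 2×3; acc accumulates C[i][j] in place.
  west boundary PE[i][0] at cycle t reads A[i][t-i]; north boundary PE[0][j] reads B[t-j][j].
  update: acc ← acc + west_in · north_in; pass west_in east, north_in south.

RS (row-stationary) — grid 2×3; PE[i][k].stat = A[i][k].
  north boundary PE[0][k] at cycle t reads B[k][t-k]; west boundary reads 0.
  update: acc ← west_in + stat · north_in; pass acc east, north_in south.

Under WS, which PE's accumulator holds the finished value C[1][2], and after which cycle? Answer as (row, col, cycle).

(row, col, cycle) = (2, 2, 5)

WS: C[1][2] accumulates in PE[2][2]:
  cycle 0: PE[2][2] → acc 0, east 0, south 0
  cycle 1: PE[2][2] → acc 0, east 0, south 0
  cycle 2: PE[2][2] → acc 0, east 0, south 0
  cycle 3: PE[2][2] → acc 0, east 0, south 0
  cycle 4: PE[2][2] → acc 81, east 2, south 81
  cycle 5: PE[2][2] → acc 55, east 4, south 55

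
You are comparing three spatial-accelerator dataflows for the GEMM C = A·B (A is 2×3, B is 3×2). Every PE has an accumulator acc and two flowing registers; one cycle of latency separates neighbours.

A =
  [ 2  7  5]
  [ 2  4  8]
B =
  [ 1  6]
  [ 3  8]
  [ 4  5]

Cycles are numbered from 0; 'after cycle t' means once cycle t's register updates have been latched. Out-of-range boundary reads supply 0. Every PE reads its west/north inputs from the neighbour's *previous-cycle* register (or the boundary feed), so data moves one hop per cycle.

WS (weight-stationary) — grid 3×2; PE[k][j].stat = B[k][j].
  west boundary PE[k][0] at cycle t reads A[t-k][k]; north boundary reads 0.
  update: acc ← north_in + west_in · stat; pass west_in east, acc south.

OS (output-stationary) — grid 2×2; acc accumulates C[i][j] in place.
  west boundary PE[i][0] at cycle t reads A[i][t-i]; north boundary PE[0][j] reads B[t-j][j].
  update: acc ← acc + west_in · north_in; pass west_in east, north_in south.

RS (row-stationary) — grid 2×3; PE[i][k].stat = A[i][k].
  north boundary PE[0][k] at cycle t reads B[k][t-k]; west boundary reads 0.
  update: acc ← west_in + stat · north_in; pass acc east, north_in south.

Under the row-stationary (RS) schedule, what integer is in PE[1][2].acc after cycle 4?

PE[1][2].acc = 84

Tracing RS — 2×3 array, target PE[1][2]:
  c0 r0c2: 0 / 0 / 0
  c0 r1c1: 0 / 0 / 0
  c0 r1c2: 0 / 0 / 0
  c1 r0c2: 0 / 0 / 0
  c1 r1c1: 0 / 0 / 0
  c1 r1c2: 0 / 0 / 0
  c2 r0c2: 43 / 43 / 4
  c2 r1c1: 14 / 14 / 3
  c2 r1c2: 0 / 0 / 0
  c3 r0c2: 93 / 93 / 5
  c3 r1c1: 44 / 44 / 8
  c3 r1c2: 46 / 46 / 4
  c4 r0c2: 0 / 0 / 0
  c4 r1c1: 0 / 0 / 0
  c4 r1c2: 84 / 84 / 5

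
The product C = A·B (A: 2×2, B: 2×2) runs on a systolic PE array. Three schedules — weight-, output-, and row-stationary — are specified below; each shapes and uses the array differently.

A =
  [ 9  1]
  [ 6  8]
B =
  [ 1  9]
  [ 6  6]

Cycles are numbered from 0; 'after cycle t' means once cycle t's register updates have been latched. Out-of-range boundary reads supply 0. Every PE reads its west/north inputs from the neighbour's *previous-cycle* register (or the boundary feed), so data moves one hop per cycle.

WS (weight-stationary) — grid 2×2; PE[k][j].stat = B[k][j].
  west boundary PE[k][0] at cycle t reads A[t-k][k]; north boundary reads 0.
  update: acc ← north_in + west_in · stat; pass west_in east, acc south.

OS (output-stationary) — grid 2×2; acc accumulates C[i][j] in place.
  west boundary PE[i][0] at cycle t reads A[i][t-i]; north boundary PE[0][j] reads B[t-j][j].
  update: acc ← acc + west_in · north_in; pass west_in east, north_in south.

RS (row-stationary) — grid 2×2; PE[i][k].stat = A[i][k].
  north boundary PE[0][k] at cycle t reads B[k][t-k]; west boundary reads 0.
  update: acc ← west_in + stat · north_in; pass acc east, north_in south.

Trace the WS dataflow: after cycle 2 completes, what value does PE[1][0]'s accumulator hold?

WS 2×2: PE[1][0] cycle-by-cycle (with neighbour feeds):
  cycle 0: PE[0][0] → acc 9, east 9, south 9
  cycle 0: PE[1][0] → acc 0, east 0, south 0
  cycle 1: PE[0][0] → acc 6, east 6, south 6
  cycle 1: PE[1][0] → acc 15, east 1, south 15
  cycle 2: PE[0][0] → acc 0, east 0, south 0
  cycle 2: PE[1][0] → acc 54, east 8, south 54

PE[1][0].acc = 54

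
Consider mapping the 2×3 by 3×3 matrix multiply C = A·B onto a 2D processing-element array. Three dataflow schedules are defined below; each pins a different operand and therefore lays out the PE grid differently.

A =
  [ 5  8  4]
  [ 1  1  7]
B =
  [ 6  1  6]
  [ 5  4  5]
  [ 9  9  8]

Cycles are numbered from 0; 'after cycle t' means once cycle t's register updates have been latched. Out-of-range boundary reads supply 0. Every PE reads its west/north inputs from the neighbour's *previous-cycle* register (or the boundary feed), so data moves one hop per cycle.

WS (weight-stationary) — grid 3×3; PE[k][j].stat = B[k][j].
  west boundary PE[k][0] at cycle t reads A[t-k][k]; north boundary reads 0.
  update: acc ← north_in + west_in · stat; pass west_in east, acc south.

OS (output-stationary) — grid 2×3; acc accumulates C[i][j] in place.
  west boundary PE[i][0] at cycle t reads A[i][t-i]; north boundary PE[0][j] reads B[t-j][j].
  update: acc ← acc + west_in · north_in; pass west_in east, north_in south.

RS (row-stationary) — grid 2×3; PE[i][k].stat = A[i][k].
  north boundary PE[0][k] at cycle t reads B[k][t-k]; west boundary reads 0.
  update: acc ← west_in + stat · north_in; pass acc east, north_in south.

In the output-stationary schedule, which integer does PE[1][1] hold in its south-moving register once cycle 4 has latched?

register = 9

OS on a 2×3 grid — tracing PE[1][1] and its feeders:
  after 0 — PE[0][1] acc=0, pass-E 0, pass-S 0
  after 0 — PE[1][0] acc=0, pass-E 0, pass-S 0
  after 0 — PE[1][1] acc=0, pass-E 0, pass-S 0
  after 1 — PE[0][1] acc=5, pass-E 5, pass-S 1
  after 1 — PE[1][0] acc=6, pass-E 1, pass-S 6
  after 1 — PE[1][1] acc=0, pass-E 0, pass-S 0
  after 2 — PE[0][1] acc=37, pass-E 8, pass-S 4
  after 2 — PE[1][0] acc=11, pass-E 1, pass-S 5
  after 2 — PE[1][1] acc=1, pass-E 1, pass-S 1
  after 3 — PE[0][1] acc=73, pass-E 4, pass-S 9
  after 3 — PE[1][0] acc=74, pass-E 7, pass-S 9
  after 3 — PE[1][1] acc=5, pass-E 1, pass-S 4
  after 4 — PE[0][1] acc=73, pass-E 0, pass-S 0
  after 4 — PE[1][0] acc=74, pass-E 0, pass-S 0
  after 4 — PE[1][1] acc=68, pass-E 7, pass-S 9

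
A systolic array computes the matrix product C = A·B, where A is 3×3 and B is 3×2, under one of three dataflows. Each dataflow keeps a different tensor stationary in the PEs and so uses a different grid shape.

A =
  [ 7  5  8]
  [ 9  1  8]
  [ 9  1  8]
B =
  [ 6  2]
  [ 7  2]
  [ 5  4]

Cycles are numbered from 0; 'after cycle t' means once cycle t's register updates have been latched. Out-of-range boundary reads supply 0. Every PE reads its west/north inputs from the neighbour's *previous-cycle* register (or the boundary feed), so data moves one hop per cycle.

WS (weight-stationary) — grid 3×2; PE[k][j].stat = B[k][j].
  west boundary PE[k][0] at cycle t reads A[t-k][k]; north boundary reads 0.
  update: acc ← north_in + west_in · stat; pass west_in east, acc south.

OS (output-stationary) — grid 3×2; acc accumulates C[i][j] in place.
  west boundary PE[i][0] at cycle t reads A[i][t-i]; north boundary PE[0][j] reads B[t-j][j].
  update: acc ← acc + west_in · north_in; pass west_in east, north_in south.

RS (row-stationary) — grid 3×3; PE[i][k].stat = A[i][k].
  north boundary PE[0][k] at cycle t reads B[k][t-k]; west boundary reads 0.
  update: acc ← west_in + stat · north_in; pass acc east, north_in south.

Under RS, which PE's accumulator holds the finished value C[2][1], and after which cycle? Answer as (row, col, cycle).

Under RS, C[2][1] lands at PE[2][2]:
  0: (2,2).acc=0  regs=<0,0>
  1: (2,2).acc=0  regs=<0,0>
  2: (2,2).acc=0  regs=<0,0>
  3: (2,2).acc=0  regs=<0,0>
  4: (2,2).acc=101  regs=<101,5>
  5: (2,2).acc=52  regs=<52,4>

(row, col, cycle) = (2, 2, 5)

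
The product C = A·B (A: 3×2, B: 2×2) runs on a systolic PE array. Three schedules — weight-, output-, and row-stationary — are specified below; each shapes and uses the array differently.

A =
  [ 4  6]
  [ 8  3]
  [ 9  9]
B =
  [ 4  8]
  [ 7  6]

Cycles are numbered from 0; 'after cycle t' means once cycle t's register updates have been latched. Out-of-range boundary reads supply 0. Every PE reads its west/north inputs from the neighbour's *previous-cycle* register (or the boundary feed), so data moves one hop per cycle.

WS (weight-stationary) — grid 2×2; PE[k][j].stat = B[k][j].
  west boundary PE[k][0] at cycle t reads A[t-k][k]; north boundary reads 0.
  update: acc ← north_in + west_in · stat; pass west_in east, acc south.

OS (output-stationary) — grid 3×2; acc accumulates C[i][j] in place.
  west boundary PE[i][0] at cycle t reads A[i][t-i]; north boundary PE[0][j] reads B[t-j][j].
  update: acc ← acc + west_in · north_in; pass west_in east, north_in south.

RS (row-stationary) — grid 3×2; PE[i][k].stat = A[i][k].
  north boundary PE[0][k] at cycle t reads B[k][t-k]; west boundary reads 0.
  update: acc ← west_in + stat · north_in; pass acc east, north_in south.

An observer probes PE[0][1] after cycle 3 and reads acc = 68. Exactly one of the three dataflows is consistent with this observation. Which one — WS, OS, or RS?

WS (2×2 grid), PE[0][1]:
  c0 r0c1: 0 / 0 / 0
  c1 r0c1: 32 / 4 / 32
  c2 r0c1: 64 / 8 / 64
  c3 r0c1: 72 / 9 / 72
OS (3×2 grid), PE[0][1]:
  c0 r0c1: 0 / 0 / 0
  c1 r0c1: 32 / 4 / 8
  c2 r0c1: 68 / 6 / 6
  c3 r0c1: 68 / 0 / 0
RS (3×2 grid), PE[0][1]:
  c0 r0c1: 0 / 0 / 0
  c1 r0c1: 58 / 58 / 7
  c2 r0c1: 68 / 68 / 6
  c3 r0c1: 0 / 0 / 0

dataflow = OS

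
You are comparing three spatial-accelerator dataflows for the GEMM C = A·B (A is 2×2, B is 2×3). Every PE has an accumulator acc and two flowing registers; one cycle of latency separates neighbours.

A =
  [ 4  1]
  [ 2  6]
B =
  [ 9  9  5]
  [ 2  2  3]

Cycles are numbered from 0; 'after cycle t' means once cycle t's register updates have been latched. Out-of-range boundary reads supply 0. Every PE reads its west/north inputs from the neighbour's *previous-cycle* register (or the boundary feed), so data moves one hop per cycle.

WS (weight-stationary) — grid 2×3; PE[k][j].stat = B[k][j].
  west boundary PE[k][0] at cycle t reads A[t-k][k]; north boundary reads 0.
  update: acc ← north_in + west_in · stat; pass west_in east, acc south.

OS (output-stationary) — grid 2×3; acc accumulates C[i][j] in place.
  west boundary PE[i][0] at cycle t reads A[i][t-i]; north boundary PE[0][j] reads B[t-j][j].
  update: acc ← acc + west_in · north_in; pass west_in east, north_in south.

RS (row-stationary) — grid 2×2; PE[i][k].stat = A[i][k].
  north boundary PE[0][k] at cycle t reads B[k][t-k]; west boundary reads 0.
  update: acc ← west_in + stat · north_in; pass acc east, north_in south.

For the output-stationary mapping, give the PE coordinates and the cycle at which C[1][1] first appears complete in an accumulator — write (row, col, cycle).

Under OS, C[1][1] lands at PE[1][1]:
  step 0 · PE1,1: acc=0; fwd→0 fwd↓0
  step 1 · PE1,1: acc=0; fwd→0 fwd↓0
  step 2 · PE1,1: acc=18; fwd→2 fwd↓9
  step 3 · PE1,1: acc=30; fwd→6 fwd↓2

(row, col, cycle) = (1, 1, 3)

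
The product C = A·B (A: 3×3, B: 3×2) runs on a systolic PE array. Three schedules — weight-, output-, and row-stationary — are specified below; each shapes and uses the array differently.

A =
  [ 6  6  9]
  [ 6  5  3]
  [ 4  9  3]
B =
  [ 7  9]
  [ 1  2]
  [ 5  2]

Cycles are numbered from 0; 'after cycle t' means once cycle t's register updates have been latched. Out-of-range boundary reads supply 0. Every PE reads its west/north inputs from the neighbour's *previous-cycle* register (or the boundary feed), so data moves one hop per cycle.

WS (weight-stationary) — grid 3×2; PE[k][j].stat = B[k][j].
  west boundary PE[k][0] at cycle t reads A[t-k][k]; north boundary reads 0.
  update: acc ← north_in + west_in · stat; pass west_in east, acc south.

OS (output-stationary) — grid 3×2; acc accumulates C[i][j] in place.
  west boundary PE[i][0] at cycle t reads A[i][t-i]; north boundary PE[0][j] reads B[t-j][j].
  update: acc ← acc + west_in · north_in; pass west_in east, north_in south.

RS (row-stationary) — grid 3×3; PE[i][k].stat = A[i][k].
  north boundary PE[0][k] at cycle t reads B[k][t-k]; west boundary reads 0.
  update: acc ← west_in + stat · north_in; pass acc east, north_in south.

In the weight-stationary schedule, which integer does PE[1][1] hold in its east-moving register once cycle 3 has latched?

WS (3×2). Following PE[1][1] plus its west/north inputs:
  step 0 · PE0,1: acc=0; fwd→0 fwd↓0
  step 0 · PE1,0: acc=0; fwd→0 fwd↓0
  step 0 · PE1,1: acc=0; fwd→0 fwd↓0
  step 1 · PE0,1: acc=54; fwd→6 fwd↓54
  step 1 · PE1,0: acc=48; fwd→6 fwd↓48
  step 1 · PE1,1: acc=0; fwd→0 fwd↓0
  step 2 · PE0,1: acc=54; fwd→6 fwd↓54
  step 2 · PE1,0: acc=47; fwd→5 fwd↓47
  step 2 · PE1,1: acc=66; fwd→6 fwd↓66
  step 3 · PE0,1: acc=36; fwd→4 fwd↓36
  step 3 · PE1,0: acc=37; fwd→9 fwd↓37
  step 3 · PE1,1: acc=64; fwd→5 fwd↓64

register = 5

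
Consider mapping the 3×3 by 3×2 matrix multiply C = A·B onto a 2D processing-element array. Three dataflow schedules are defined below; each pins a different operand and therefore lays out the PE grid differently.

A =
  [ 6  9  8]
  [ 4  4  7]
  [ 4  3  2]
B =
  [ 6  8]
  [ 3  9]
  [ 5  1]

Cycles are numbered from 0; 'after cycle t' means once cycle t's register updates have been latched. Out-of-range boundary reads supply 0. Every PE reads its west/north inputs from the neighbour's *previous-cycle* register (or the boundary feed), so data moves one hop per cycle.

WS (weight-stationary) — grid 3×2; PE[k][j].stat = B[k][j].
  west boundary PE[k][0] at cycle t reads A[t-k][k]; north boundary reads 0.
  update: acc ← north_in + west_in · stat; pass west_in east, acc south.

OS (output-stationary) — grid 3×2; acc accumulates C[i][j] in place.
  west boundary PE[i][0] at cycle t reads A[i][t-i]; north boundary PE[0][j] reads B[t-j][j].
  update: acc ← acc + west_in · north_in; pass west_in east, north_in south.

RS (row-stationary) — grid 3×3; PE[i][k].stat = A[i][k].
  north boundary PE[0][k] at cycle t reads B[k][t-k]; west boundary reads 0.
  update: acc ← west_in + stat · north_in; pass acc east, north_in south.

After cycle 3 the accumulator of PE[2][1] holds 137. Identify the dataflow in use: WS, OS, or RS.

dataflow = WS

— WS: 3×2; PE[2][1] trace:
  0: (2,1).acc=0  regs=<0,0>
  1: (2,1).acc=0  regs=<0,0>
  2: (2,1).acc=0  regs=<0,0>
  3: (2,1).acc=137  regs=<8,137>
— OS: 3×2; PE[2][1] trace:
  0: (2,1).acc=0  regs=<0,0>
  1: (2,1).acc=0  regs=<0,0>
  2: (2,1).acc=0  regs=<0,0>
  3: (2,1).acc=32  regs=<4,8>
— RS: 3×3; PE[2][1] trace:
  0: (2,1).acc=0  regs=<0,0>
  1: (2,1).acc=0  regs=<0,0>
  2: (2,1).acc=0  regs=<0,0>
  3: (2,1).acc=33  regs=<33,3>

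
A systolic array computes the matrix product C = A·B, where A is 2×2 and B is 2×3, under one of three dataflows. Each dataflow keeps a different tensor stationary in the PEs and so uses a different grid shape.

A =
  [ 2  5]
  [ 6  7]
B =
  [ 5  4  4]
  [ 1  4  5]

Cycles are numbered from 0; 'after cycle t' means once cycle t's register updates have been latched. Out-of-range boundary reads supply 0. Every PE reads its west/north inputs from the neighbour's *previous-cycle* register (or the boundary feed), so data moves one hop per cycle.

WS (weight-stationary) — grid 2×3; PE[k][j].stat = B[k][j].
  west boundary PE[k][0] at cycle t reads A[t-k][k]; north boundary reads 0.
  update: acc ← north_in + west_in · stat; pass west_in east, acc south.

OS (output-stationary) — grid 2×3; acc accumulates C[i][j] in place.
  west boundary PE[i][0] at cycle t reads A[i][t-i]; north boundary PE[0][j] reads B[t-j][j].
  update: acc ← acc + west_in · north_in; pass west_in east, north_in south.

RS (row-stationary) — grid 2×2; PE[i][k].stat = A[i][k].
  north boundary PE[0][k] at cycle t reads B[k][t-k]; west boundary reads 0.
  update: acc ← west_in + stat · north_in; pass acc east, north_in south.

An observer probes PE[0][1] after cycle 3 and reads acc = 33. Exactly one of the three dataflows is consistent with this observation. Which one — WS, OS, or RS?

dataflow = RS

— WS: 2×3; PE[0][1] trace:
  step 0 · PE0,1: acc=0; fwd→0 fwd↓0
  step 1 · PE0,1: acc=8; fwd→2 fwd↓8
  step 2 · PE0,1: acc=24; fwd→6 fwd↓24
  step 3 · PE0,1: acc=0; fwd→0 fwd↓0
— OS: 2×3; PE[0][1] trace:
  step 0 · PE0,1: acc=0; fwd→0 fwd↓0
  step 1 · PE0,1: acc=8; fwd→2 fwd↓4
  step 2 · PE0,1: acc=28; fwd→5 fwd↓4
  step 3 · PE0,1: acc=28; fwd→0 fwd↓0
— RS: 2×2; PE[0][1] trace:
  step 0 · PE0,1: acc=0; fwd→0 fwd↓0
  step 1 · PE0,1: acc=15; fwd→15 fwd↓1
  step 2 · PE0,1: acc=28; fwd→28 fwd↓4
  step 3 · PE0,1: acc=33; fwd→33 fwd↓5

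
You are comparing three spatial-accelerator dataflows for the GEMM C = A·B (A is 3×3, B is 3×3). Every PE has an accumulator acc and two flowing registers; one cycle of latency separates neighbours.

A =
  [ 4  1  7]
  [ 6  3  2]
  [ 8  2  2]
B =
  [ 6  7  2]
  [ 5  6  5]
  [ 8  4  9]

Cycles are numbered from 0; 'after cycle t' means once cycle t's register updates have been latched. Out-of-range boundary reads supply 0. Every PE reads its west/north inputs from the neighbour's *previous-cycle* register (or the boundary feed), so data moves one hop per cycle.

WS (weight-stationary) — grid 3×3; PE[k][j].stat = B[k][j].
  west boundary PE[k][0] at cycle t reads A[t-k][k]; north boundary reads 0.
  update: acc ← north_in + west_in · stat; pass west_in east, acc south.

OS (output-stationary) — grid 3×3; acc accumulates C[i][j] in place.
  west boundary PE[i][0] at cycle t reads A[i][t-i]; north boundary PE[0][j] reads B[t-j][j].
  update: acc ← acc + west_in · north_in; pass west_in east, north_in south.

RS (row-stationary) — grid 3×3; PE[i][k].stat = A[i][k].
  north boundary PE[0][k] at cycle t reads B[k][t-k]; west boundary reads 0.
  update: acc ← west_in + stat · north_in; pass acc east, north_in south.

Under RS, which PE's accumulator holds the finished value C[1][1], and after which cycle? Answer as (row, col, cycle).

(row, col, cycle) = (1, 2, 4)

RS — PE[1][2] is where C[1][1] collects:
  after 0 — PE[1][2] acc=0, pass-E 0, pass-S 0
  after 1 — PE[1][2] acc=0, pass-E 0, pass-S 0
  after 2 — PE[1][2] acc=0, pass-E 0, pass-S 0
  after 3 — PE[1][2] acc=67, pass-E 67, pass-S 8
  after 4 — PE[1][2] acc=68, pass-E 68, pass-S 4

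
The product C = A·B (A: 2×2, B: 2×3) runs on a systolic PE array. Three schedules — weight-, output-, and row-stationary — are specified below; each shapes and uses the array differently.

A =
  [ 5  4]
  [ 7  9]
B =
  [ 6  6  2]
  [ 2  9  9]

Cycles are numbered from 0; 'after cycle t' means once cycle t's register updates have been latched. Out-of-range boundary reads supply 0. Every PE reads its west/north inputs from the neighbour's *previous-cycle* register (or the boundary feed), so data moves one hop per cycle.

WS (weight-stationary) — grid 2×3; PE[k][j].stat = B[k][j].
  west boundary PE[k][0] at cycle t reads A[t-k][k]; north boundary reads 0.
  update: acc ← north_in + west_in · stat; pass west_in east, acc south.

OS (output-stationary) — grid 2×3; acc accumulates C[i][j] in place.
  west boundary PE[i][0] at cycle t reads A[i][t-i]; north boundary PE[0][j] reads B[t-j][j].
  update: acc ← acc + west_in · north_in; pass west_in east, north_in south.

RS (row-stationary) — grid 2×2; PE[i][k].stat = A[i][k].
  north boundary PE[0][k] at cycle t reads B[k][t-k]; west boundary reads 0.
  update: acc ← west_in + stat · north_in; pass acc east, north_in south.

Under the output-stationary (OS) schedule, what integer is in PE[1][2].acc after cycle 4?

OS (2×3). Following PE[1][2] plus its west/north inputs:
  cycle 0: PE[0][2] → acc 0, east 0, south 0
  cycle 0: PE[1][1] → acc 0, east 0, south 0
  cycle 0: PE[1][2] → acc 0, east 0, south 0
  cycle 1: PE[0][2] → acc 0, east 0, south 0
  cycle 1: PE[1][1] → acc 0, east 0, south 0
  cycle 1: PE[1][2] → acc 0, east 0, south 0
  cycle 2: PE[0][2] → acc 10, east 5, south 2
  cycle 2: PE[1][1] → acc 42, east 7, south 6
  cycle 2: PE[1][2] → acc 0, east 0, south 0
  cycle 3: PE[0][2] → acc 46, east 4, south 9
  cycle 3: PE[1][1] → acc 123, east 9, south 9
  cycle 3: PE[1][2] → acc 14, east 7, south 2
  cycle 4: PE[0][2] → acc 46, east 0, south 0
  cycle 4: PE[1][1] → acc 123, east 0, south 0
  cycle 4: PE[1][2] → acc 95, east 9, south 9

PE[1][2].acc = 95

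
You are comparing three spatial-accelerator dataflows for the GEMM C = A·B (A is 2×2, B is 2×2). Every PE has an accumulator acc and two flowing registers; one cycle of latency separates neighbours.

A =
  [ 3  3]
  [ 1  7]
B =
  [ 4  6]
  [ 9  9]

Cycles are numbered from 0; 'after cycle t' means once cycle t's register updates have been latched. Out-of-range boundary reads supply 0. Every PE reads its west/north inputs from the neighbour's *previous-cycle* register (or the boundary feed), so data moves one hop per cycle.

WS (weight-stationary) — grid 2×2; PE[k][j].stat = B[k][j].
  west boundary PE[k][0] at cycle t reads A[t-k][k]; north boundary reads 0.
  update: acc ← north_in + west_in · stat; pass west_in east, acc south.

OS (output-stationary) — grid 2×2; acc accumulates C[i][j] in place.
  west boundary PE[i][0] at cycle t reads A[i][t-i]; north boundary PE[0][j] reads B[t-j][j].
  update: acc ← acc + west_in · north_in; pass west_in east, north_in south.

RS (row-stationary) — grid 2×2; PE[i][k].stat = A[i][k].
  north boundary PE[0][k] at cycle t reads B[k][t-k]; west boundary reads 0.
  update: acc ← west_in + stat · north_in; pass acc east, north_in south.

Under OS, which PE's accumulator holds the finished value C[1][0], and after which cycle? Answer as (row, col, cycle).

OS: C[1][0] accumulates in PE[1][0]:
  0: (1,0).acc=0  regs=<0,0>
  1: (1,0).acc=4  regs=<1,4>
  2: (1,0).acc=67  regs=<7,9>

(row, col, cycle) = (1, 0, 2)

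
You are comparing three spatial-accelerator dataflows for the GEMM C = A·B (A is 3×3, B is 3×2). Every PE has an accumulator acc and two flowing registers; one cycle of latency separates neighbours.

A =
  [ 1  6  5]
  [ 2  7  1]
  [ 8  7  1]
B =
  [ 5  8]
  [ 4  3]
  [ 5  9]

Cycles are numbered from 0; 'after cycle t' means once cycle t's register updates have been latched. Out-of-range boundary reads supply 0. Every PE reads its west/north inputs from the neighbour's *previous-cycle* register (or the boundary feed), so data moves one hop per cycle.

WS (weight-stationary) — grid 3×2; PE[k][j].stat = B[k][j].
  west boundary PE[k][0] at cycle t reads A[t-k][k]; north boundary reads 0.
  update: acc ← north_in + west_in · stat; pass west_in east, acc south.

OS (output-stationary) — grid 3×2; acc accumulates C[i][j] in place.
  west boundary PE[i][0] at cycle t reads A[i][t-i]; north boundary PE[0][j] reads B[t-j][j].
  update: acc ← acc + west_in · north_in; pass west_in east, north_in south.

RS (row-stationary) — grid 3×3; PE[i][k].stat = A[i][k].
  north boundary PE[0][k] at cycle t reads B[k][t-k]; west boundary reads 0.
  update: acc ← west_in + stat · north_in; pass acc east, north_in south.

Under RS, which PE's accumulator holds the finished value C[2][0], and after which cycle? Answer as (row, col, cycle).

(row, col, cycle) = (2, 2, 4)

RS: C[2][0] accumulates in PE[2][2]:
  c0 r2c2: 0 / 0 / 0
  c1 r2c2: 0 / 0 / 0
  c2 r2c2: 0 / 0 / 0
  c3 r2c2: 0 / 0 / 0
  c4 r2c2: 73 / 73 / 5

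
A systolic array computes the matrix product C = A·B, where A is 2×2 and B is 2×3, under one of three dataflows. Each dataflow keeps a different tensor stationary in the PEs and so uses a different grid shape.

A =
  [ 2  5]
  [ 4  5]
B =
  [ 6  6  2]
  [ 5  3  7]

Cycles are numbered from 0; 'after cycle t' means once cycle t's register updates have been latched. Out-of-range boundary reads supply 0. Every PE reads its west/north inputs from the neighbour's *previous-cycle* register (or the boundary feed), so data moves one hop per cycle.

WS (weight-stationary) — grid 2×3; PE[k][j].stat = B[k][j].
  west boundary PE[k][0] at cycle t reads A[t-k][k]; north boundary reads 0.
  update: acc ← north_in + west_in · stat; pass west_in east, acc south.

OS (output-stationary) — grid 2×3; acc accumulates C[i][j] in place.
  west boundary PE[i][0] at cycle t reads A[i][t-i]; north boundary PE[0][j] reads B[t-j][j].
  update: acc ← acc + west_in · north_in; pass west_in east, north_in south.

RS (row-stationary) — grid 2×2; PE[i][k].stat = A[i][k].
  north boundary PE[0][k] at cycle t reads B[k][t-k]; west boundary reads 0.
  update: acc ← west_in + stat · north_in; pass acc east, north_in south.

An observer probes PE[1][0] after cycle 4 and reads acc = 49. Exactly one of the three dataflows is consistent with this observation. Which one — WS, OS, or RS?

dataflow = OS

Under WS (2×3), PE[1][0]:
  step 0 · PE1,0: acc=0; fwd→0 fwd↓0
  step 1 · PE1,0: acc=37; fwd→5 fwd↓37
  step 2 · PE1,0: acc=49; fwd→5 fwd↓49
  step 3 · PE1,0: acc=0; fwd→0 fwd↓0
  step 4 · PE1,0: acc=0; fwd→0 fwd↓0
Under OS (2×3), PE[1][0]:
  step 0 · PE1,0: acc=0; fwd→0 fwd↓0
  step 1 · PE1,0: acc=24; fwd→4 fwd↓6
  step 2 · PE1,0: acc=49; fwd→5 fwd↓5
  step 3 · PE1,0: acc=49; fwd→0 fwd↓0
  step 4 · PE1,0: acc=49; fwd→0 fwd↓0
Under RS (2×2), PE[1][0]:
  step 0 · PE1,0: acc=0; fwd→0 fwd↓0
  step 1 · PE1,0: acc=24; fwd→24 fwd↓6
  step 2 · PE1,0: acc=24; fwd→24 fwd↓6
  step 3 · PE1,0: acc=8; fwd→8 fwd↓2
  step 4 · PE1,0: acc=0; fwd→0 fwd↓0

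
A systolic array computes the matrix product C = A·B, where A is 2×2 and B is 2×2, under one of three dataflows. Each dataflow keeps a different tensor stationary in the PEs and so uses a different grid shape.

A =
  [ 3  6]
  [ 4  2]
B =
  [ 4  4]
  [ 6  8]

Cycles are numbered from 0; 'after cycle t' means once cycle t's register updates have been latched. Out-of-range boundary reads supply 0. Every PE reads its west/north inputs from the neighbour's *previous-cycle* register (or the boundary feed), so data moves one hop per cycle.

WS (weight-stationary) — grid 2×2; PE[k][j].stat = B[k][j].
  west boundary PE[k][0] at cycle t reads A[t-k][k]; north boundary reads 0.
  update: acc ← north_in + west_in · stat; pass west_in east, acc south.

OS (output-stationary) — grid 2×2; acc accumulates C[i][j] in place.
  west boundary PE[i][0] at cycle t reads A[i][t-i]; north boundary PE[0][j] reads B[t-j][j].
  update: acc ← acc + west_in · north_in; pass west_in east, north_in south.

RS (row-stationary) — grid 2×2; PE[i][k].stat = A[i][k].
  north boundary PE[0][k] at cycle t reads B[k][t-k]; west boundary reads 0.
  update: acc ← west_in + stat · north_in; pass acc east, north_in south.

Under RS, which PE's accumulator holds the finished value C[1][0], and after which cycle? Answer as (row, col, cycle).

(row, col, cycle) = (1, 1, 2)

Under RS, C[1][0] lands at PE[1][1]:
  cycle 0: PE[1][1] → acc 0, east 0, south 0
  cycle 1: PE[1][1] → acc 0, east 0, south 0
  cycle 2: PE[1][1] → acc 28, east 28, south 6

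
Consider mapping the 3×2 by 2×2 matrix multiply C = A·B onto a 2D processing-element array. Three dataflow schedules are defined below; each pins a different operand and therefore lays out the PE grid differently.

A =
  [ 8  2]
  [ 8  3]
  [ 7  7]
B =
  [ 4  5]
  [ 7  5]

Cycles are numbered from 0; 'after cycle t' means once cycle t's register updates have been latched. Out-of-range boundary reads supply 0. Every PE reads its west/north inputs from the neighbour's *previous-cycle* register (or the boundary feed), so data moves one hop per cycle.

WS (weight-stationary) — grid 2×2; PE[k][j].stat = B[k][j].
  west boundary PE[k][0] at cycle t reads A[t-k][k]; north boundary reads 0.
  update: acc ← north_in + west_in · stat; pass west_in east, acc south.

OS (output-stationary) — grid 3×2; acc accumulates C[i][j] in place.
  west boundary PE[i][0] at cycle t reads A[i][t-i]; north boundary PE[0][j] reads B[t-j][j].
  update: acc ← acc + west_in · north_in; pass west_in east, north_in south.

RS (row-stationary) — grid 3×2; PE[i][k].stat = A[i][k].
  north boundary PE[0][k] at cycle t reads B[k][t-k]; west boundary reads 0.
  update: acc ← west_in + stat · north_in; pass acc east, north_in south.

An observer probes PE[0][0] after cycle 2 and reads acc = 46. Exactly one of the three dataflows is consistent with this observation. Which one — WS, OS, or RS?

dataflow = OS

WS [2×2] PE[0][0] across cycles:
  @0  [0,0]  acc 32  |  →8  ↓32
  @1  [0,0]  acc 32  |  →8  ↓32
  @2  [0,0]  acc 28  |  →7  ↓28
OS [3×2] PE[0][0] across cycles:
  @0  [0,0]  acc 32  |  →8  ↓4
  @1  [0,0]  acc 46  |  →2  ↓7
  @2  [0,0]  acc 46  |  →0  ↓0
RS [3×2] PE[0][0] across cycles:
  @0  [0,0]  acc 32  |  →32  ↓4
  @1  [0,0]  acc 40  |  →40  ↓5
  @2  [0,0]  acc 0  |  →0  ↓0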